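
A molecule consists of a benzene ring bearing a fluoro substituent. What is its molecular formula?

Atom tally by fragment:
  benzene ring core → C:6 H:6
  (− 1 ring H displaced by substituents)
  + F → F:1
Element totals:
  C: 6
  H: 5
  F: 1

C6H5F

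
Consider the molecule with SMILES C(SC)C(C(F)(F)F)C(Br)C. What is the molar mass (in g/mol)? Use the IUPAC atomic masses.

Atom tally by fragment:
  CH3SCH2 → C:2 H:5 S:1
  CH(CF3) → C:2 H:1 F:3
  CH(Br) → C:1 H:1 Br:1
  CH3 → C:1 H:3
Element totals:
  C: 6
  H: 10
  Br: 1
  F: 3
  S: 1
Molecular formula: C6H10BrF3S.
  M = 6(12.011) + 10(1.008) + 79.904 + 3(18.998) + 32.06
    = 72.066 + 10.080 + 79.904 + 56.994 + 32.060 = 251.104

251.10 g/mol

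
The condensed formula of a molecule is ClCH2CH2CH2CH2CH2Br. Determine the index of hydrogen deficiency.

0

Atom tally by fragment:
  ClCH2 → C:1 H:2 Cl:1
  CH2 → C:1 H:2
  CH2 → C:1 H:2
  CH2 → C:1 H:2
  CH2Br → C:1 H:2 Br:1
Element totals:
  C: 5
  H: 10
  Br: 1
  Cl: 1
Molecular formula: C5H10BrCl.
DoU = (2C + 2 + N − H − X) / 2 = (2·5 + 2 + 0 − 10 − 2) / 2 = 0.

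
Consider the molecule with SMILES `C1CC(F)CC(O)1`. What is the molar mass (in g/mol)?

Atom tally by fragment:
  cyclopentane ring core → C:5 H:10
  (− 2 ring H displaced by substituents)
  + F → F:1
  + OH → O:1 H:1
Element totals:
  C: 5
  H: 9
  F: 1
  O: 1
Molecular formula: C5H9FO.
  M = 5(12.011) + 9(1.008) + 18.998 + 15.999
    = 60.055 + 9.072 + 18.998 + 15.999 = 104.124

104.12 g/mol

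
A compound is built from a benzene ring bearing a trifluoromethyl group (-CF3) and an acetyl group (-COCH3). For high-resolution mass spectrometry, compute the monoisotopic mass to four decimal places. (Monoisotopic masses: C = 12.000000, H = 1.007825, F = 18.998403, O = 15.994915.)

188.0449

Atom tally by fragment:
  benzene ring core → C:6 H:6
  (− 2 ring H displaced by substituents)
  + CF3 → C:1 F:3
  + COCH3 → C:2 H:3 O:1
Element totals:
  C: 9
  H: 7
  F: 3
  O: 1
Molecular formula: C9H7F3O.
  M = 9(12.0) + 7(1.007825) + 3(18.998403) + 15.994915
    = 108.000000 + 7.054775 + 56.995209 + 15.994915 = 188.044899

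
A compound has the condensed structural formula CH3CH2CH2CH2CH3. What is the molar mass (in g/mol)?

72.15 g/mol

Atom tally by fragment:
  CH3 → C:1 H:3
  CH2 → C:1 H:2
  CH2 → C:1 H:2
  CH2 → C:1 H:2
  CH3 → C:1 H:3
Element totals:
  C: 5
  H: 12
Molecular formula: C5H12.
  M = 5(12.011) + 12(1.008)
    = 60.055 + 12.096 = 72.151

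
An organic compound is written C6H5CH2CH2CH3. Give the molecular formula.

C9H12

Element totals:
  C: 9
  H: 12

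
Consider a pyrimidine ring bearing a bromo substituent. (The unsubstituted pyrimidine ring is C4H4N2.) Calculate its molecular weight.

Atom tally by fragment:
  pyrimidine ring core → C:4 H:4 N:2
  (− 1 ring H displaced by substituents)
  + Br → Br:1
Element totals:
  C: 4
  H: 3
  Br: 1
  N: 2
Molecular formula: C4H3BrN2.
  M = 4(12.011) + 3(1.008) + 79.904 + 2(14.007)
    = 48.044 + 3.024 + 79.904 + 28.014 = 158.986

158.99 g/mol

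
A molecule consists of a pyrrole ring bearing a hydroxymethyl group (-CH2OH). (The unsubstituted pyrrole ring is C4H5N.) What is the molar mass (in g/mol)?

97.12 g/mol

Atom tally by fragment:
  pyrrole ring core → C:4 H:5 N:1
  (− 1 ring H displaced by substituents)
  + CH2OH → C:1 H:3 O:1
Element totals:
  C: 5
  H: 7
  N: 1
  O: 1
Molecular formula: C5H7NO.
  M = 5(12.011) + 7(1.008) + 14.007 + 15.999
    = 60.055 + 7.056 + 14.007 + 15.999 = 97.117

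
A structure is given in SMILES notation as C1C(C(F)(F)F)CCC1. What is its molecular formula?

C6H9F3

Atom tally by fragment:
  cyclopentane ring core → C:5 H:10
  (− 1 ring H displaced by substituents)
  + CF3 → C:1 F:3
Element totals:
  C: 6
  H: 9
  F: 3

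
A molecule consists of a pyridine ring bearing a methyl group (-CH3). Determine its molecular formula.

Atom tally by fragment:
  pyridine ring core → C:5 H:5 N:1
  (− 1 ring H displaced by substituents)
  + CH3 → C:1 H:3
Element totals:
  C: 6
  H: 7
  N: 1

C6H7N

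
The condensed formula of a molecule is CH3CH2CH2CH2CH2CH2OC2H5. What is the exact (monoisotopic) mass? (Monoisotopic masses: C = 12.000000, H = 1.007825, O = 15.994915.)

130.1358

Atom tally by fragment:
  CH3 → C:1 H:3
  CH2 → C:1 H:2
  CH2 → C:1 H:2
  CH2 → C:1 H:2
  CH2 → C:1 H:2
  CH2OC2H5 → C:3 H:7 O:1
Element totals:
  C: 8
  H: 18
  O: 1
Molecular formula: C8H18O.
  M = 8(12.0) + 18(1.007825) + 15.994915
    = 96.000000 + 18.140850 + 15.994915 = 130.135765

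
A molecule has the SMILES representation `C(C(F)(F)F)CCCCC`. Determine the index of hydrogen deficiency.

Atom tally by fragment:
  F3CCH2 → C:2 H:2 F:3
  CH2 → C:1 H:2
  CH2 → C:1 H:2
  CH2 → C:1 H:2
  CH2 → C:1 H:2
  CH3 → C:1 H:3
Element totals:
  C: 7
  H: 13
  F: 3
Molecular formula: C7H13F3.
DoU = (2C + 2 + N − H − X) / 2 = (2·7 + 2 + 0 − 13 − 3) / 2 = 0.

0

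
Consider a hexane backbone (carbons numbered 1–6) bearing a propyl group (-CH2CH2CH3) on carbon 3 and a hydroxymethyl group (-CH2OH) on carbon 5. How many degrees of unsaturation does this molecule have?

0

Atom tally by fragment:
  CH3 → C:1 H:3
  CH2 → C:1 H:2
  CH(CH2CH2CH3) → C:4 H:8
  CH2 → C:1 H:2
  CH(CH2OH) → C:2 H:4 O:1
  CH3 → C:1 H:3
Element totals:
  C: 10
  H: 22
  O: 1
Molecular formula: C10H22O.
DoU = (2C + 2 + N − H − X) / 2 = (2·10 + 2 + 0 − 22 − 0) / 2 = 0.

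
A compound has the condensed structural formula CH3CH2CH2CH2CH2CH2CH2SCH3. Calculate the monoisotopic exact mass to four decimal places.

Atom tally by fragment:
  CH3 → C:1 H:3
  CH2 → C:1 H:2
  CH2 → C:1 H:2
  CH2 → C:1 H:2
  CH2 → C:1 H:2
  CH2 → C:1 H:2
  CH2SCH3 → C:2 H:5 S:1
Element totals:
  C: 8
  H: 18
  S: 1
Molecular formula: C8H18S.
  M = 8(12.0) + 18(1.007825) + 31.972071
    = 96.000000 + 18.140850 + 31.972071 = 146.112921

146.1129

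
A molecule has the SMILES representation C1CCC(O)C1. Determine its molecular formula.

Atom tally by fragment:
  cyclopentane ring core → C:5 H:10
  (− 1 ring H displaced by substituents)
  + OH → O:1 H:1
Element totals:
  C: 5
  H: 10
  O: 1

C5H10O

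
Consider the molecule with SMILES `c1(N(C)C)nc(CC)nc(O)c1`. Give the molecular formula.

Atom tally by fragment:
  pyrimidine ring core → C:4 H:4 N:2
  (− 3 ring H displaced by substituents)
  + N(CH3)2 → N:1 C:2 H:6
  + C2H5 → C:2 H:5
  + OH → O:1 H:1
Element totals:
  C: 8
  H: 13
  N: 3
  O: 1

C8H13N3O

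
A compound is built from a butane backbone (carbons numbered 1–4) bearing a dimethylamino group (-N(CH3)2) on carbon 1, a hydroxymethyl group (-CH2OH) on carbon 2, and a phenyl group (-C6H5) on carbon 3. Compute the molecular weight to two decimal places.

207.32 g/mol

Atom tally by fragment:
  (CH3)2NCH2 → C:3 H:8 N:1
  CH(CH2OH) → C:2 H:4 O:1
  CH(C6H5) → C:7 H:6
  CH3 → C:1 H:3
Element totals:
  C: 13
  H: 21
  N: 1
  O: 1
Molecular formula: C13H21NO.
  M = 13(12.011) + 21(1.008) + 14.007 + 15.999
    = 156.143 + 21.168 + 14.007 + 15.999 = 207.317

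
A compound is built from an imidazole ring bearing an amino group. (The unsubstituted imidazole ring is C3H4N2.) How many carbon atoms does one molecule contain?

3

Atom tally by fragment:
  imidazole ring core → C:3 H:4 N:2
  (− 1 ring H displaced by substituents)
  + NH2 → N:1 H:2
Element totals:
  C: 3
  H: 5
  N: 3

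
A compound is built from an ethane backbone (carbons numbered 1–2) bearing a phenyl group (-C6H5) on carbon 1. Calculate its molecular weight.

Atom tally by fragment:
  C6H5CH2 → C:7 H:7
  CH3 → C:1 H:3
Element totals:
  C: 8
  H: 10
Molecular formula: C8H10.
  M = 8(12.011) + 10(1.008)
    = 96.088 + 10.080 = 106.168

106.17 g/mol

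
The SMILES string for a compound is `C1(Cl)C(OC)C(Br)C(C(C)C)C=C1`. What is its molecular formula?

C10H16BrClO

Atom tally by fragment:
  cyclohexene ring core → C:6 H:10
  (− 4 ring H displaced by substituents)
  + Cl → Cl:1
  + OCH3 → C:1 H:3 O:1
  + Br → Br:1
  + CH(CH3)2 → C:3 H:7
Element totals:
  C: 10
  H: 16
  Br: 1
  Cl: 1
  O: 1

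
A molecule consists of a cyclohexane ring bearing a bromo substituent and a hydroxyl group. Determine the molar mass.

179.06 g/mol

Atom tally by fragment:
  cyclohexane ring core → C:6 H:12
  (− 2 ring H displaced by substituents)
  + Br → Br:1
  + OH → O:1 H:1
Element totals:
  C: 6
  H: 11
  Br: 1
  O: 1
Molecular formula: C6H11BrO.
  M = 6(12.011) + 11(1.008) + 79.904 + 15.999
    = 72.066 + 11.088 + 79.904 + 15.999 = 179.057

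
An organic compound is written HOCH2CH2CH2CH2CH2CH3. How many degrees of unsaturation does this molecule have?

0

Atom tally by fragment:
  HOCH2 → C:1 H:3 O:1
  CH2 → C:1 H:2
  CH2 → C:1 H:2
  CH2 → C:1 H:2
  CH2 → C:1 H:2
  CH3 → C:1 H:3
Element totals:
  C: 6
  H: 14
  O: 1
Molecular formula: C6H14O.
DoU = (2C + 2 + N − H − X) / 2 = (2·6 + 2 + 0 − 14 − 0) / 2 = 0.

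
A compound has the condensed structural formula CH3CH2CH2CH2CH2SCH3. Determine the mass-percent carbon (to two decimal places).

Atom tally by fragment:
  CH3 → C:1 H:3
  CH2 → C:1 H:2
  CH2 → C:1 H:2
  CH2 → C:1 H:2
  CH2SCH3 → C:2 H:5 S:1
Element totals:
  C: 6
  H: 14
  S: 1
Molecular formula: C6H14S.
Molar mass = 118.238 g/mol.
Mass from C: 6 × 12.011 = 72.066 g/mol.
%C = 72.066 / 118.238 × 100 = 60.95%.

60.95%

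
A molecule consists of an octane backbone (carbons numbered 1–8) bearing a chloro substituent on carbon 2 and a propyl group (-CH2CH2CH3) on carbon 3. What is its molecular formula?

Atom tally by fragment:
  CH3 → C:1 H:3
  CH(Cl) → C:1 H:1 Cl:1
  CH(CH2CH2CH3) → C:4 H:8
  CH2 → C:1 H:2
  CH2 → C:1 H:2
  CH2 → C:1 H:2
  CH2 → C:1 H:2
  CH3 → C:1 H:3
Element totals:
  C: 11
  H: 23
  Cl: 1

C11H23Cl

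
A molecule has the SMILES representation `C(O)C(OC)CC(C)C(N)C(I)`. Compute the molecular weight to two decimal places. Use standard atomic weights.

287.14 g/mol

Atom tally by fragment:
  HOCH2 → C:1 H:3 O:1
  CH(OCH3) → C:2 H:4 O:1
  CH2 → C:1 H:2
  CH(CH3) → C:2 H:4
  CH(NH2) → C:1 H:3 N:1
  CH2I → C:1 H:2 I:1
Element totals:
  C: 8
  H: 18
  I: 1
  N: 1
  O: 2
Molecular formula: C8H18INO2.
  M = 8(12.011) + 18(1.008) + 126.904 + 14.007 + 2(15.999)
    = 96.088 + 18.144 + 126.904 + 14.007 + 31.998 = 287.141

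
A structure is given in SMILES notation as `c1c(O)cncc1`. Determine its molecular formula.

C5H5NO

Atom tally by fragment:
  pyridine ring core → C:5 H:5 N:1
  (− 1 ring H displaced by substituents)
  + OH → O:1 H:1
Element totals:
  C: 5
  H: 5
  N: 1
  O: 1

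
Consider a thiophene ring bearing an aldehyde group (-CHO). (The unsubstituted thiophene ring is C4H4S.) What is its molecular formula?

Atom tally by fragment:
  thiophene ring core → C:4 H:4 S:1
  (− 1 ring H displaced by substituents)
  + CHO → C:1 H:1 O:1
Element totals:
  C: 5
  H: 4
  O: 1
  S: 1

C5H4OS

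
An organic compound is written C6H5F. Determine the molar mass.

Atom tally by fragment:
  benzene ring core → C:6 H:6
  (− 1 ring H displaced by substituents)
  + F → F:1
Element totals:
  C: 6
  H: 5
  F: 1
Molecular formula: C6H5F.
  M = 6(12.011) + 5(1.008) + 18.998
    = 72.066 + 5.040 + 18.998 = 96.104

96.10 g/mol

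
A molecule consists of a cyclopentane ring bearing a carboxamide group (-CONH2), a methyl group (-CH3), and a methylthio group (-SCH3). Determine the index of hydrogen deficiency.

Atom tally by fragment:
  cyclopentane ring core → C:5 H:10
  (− 3 ring H displaced by substituents)
  + CONH2 → C:1 H:2 O:1 N:1
  + CH3 → C:1 H:3
  + SCH3 → C:1 H:3 S:1
Element totals:
  C: 8
  H: 15
  N: 1
  O: 1
  S: 1
Molecular formula: C8H15NOS.
DoU = (2C + 2 + N − H − X) / 2 = (2·8 + 2 + 1 − 15 − 0) / 2 = 2.

2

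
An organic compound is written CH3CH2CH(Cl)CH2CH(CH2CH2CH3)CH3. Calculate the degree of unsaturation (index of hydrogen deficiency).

0

Atom tally by fragment:
  CH3 → C:1 H:3
  CH2 → C:1 H:2
  CH(Cl) → C:1 H:1 Cl:1
  CH2 → C:1 H:2
  CH(CH2CH2CH3) → C:4 H:8
  CH3 → C:1 H:3
Element totals:
  C: 9
  H: 19
  Cl: 1
Molecular formula: C9H19Cl.
DoU = (2C + 2 + N − H − X) / 2 = (2·9 + 2 + 0 − 19 − 1) / 2 = 0.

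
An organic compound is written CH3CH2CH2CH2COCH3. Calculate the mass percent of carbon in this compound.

Atom tally by fragment:
  CH3 → C:1 H:3
  CH2 → C:1 H:2
  CH2 → C:1 H:2
  CH2COCH3 → C:3 H:5 O:1
Element totals:
  C: 6
  H: 12
  O: 1
Molecular formula: C6H12O.
Molar mass = 100.161 g/mol.
Mass from C: 6 × 12.011 = 72.066 g/mol.
%C = 72.066 / 100.161 × 100 = 71.95%.

71.95%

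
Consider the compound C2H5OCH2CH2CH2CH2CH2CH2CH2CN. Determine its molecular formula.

C10H19NO

Element totals:
  C: 10
  H: 19
  N: 1
  O: 1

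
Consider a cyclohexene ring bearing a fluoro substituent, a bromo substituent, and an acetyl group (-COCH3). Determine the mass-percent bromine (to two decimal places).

36.14%

Atom tally by fragment:
  cyclohexene ring core → C:6 H:10
  (− 3 ring H displaced by substituents)
  + F → F:1
  + Br → Br:1
  + COCH3 → C:2 H:3 O:1
Element totals:
  C: 8
  H: 10
  Br: 1
  F: 1
  O: 1
Molecular formula: C8H10BrFO.
Molar mass = 221.069 g/mol.
Mass from Br: 1 × 79.904 = 79.904 g/mol.
%Br = 79.904 / 221.069 × 100 = 36.14%.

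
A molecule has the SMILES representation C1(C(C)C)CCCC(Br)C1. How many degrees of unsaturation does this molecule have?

1

Atom tally by fragment:
  cyclohexane ring core → C:6 H:12
  (− 2 ring H displaced by substituents)
  + CH(CH3)2 → C:3 H:7
  + Br → Br:1
Element totals:
  C: 9
  H: 17
  Br: 1
Molecular formula: C9H17Br.
DoU = (2C + 2 + N − H − X) / 2 = (2·9 + 2 + 0 − 17 − 1) / 2 = 1.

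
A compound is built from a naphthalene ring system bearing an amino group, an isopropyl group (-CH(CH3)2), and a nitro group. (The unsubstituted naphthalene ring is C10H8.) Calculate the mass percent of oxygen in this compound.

Atom tally by fragment:
  naphthalene ring system core → C:10 H:8
  (− 3 ring H displaced by substituents)
  + NH2 → N:1 H:2
  + CH(CH3)2 → C:3 H:7
  + NO2 → N:1 O:2
Element totals:
  C: 13
  H: 14
  N: 2
  O: 2
Molecular formula: C13H14N2O2.
Molar mass = 230.267 g/mol.
Mass from O: 2 × 15.999 = 31.998 g/mol.
%O = 31.998 / 230.267 × 100 = 13.90%.

13.90%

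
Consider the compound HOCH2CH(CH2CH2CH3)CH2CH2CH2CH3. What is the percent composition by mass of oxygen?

11.09%

Element totals:
  C: 9
  H: 20
  O: 1
Molecular formula: C9H20O.
Molar mass = 144.258 g/mol.
Mass from O: 1 × 15.999 = 15.999 g/mol.
%O = 15.999 / 144.258 × 100 = 11.09%.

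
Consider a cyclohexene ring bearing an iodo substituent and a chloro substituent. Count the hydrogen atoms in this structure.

Atom tally by fragment:
  cyclohexene ring core → C:6 H:10
  (− 2 ring H displaced by substituents)
  + I → I:1
  + Cl → Cl:1
Element totals:
  C: 6
  H: 8
  Cl: 1
  I: 1

8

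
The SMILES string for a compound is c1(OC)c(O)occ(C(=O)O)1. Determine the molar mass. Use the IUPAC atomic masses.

158.11 g/mol

Atom tally by fragment:
  furan ring core → C:4 H:4 O:1
  (− 3 ring H displaced by substituents)
  + OCH3 → C:1 H:3 O:1
  + OH → O:1 H:1
  + COOH → C:1 H:1 O:2
Element totals:
  C: 6
  H: 6
  O: 5
Molecular formula: C6H6O5.
  M = 6(12.011) + 6(1.008) + 5(15.999)
    = 72.066 + 6.048 + 79.995 = 158.109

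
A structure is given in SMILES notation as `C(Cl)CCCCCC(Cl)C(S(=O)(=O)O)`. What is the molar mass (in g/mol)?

Atom tally by fragment:
  ClCH2 → C:1 H:2 Cl:1
  CH2 → C:1 H:2
  CH2 → C:1 H:2
  CH2 → C:1 H:2
  CH2 → C:1 H:2
  CH2 → C:1 H:2
  CH(Cl) → C:1 H:1 Cl:1
  CH2SO3H → C:1 H:3 S:1 O:3
Element totals:
  C: 8
  H: 16
  Cl: 2
  O: 3
  S: 1
Molecular formula: C8H16Cl2O3S.
  M = 8(12.011) + 16(1.008) + 2(35.45) + 3(15.999) + 32.06
    = 96.088 + 16.128 + 70.900 + 47.997 + 32.060 = 263.173

263.17 g/mol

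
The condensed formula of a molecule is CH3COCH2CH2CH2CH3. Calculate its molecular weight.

100.16 g/mol

Atom tally by fragment:
  CH3COCH2 → C:3 H:5 O:1
  CH2 → C:1 H:2
  CH2 → C:1 H:2
  CH3 → C:1 H:3
Element totals:
  C: 6
  H: 12
  O: 1
Molecular formula: C6H12O.
  M = 6(12.011) + 12(1.008) + 15.999
    = 72.066 + 12.096 + 15.999 = 100.161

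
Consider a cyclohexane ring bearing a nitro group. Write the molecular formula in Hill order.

C6H11NO2

Atom tally by fragment:
  cyclohexane ring core → C:6 H:12
  (− 1 ring H displaced by substituents)
  + NO2 → N:1 O:2
Element totals:
  C: 6
  H: 11
  N: 1
  O: 2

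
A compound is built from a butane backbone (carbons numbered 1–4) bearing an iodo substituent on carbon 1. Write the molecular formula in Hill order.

Atom tally by fragment:
  ICH2 → C:1 H:2 I:1
  CH2 → C:1 H:2
  CH2 → C:1 H:2
  CH3 → C:1 H:3
Element totals:
  C: 4
  H: 9
  I: 1

C4H9I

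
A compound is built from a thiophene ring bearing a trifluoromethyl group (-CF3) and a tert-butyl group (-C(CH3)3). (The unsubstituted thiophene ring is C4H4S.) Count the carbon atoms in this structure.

9

Atom tally by fragment:
  thiophene ring core → C:4 H:4 S:1
  (− 2 ring H displaced by substituents)
  + CF3 → C:1 F:3
  + C(CH3)3 → C:4 H:9
Element totals:
  C: 9
  H: 11
  F: 3
  S: 1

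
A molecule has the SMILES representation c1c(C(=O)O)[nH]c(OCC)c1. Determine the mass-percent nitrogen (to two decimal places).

9.03%

Atom tally by fragment:
  pyrrole ring core → C:4 H:5 N:1
  (− 2 ring H displaced by substituents)
  + COOH → C:1 H:1 O:2
  + OC2H5 → C:2 H:5 O:1
Element totals:
  C: 7
  H: 9
  N: 1
  O: 3
Molecular formula: C7H9NO3.
Molar mass = 155.153 g/mol.
Mass from N: 1 × 14.007 = 14.007 g/mol.
%N = 14.007 / 155.153 × 100 = 9.03%.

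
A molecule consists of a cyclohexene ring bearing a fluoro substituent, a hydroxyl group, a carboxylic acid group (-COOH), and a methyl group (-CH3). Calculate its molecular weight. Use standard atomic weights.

174.17 g/mol

Atom tally by fragment:
  cyclohexene ring core → C:6 H:10
  (− 4 ring H displaced by substituents)
  + F → F:1
  + OH → O:1 H:1
  + COOH → C:1 H:1 O:2
  + CH3 → C:1 H:3
Element totals:
  C: 8
  H: 11
  F: 1
  O: 3
Molecular formula: C8H11FO3.
  M = 8(12.011) + 11(1.008) + 18.998 + 3(15.999)
    = 96.088 + 11.088 + 18.998 + 47.997 = 174.171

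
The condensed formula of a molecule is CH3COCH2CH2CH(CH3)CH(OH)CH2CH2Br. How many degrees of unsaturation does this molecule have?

1

Atom tally by fragment:
  CH3COCH2 → C:3 H:5 O:1
  CH2 → C:1 H:2
  CH(CH3) → C:2 H:4
  CH(OH) → C:1 H:2 O:1
  CH2 → C:1 H:2
  CH2Br → C:1 H:2 Br:1
Element totals:
  C: 9
  H: 17
  Br: 1
  O: 2
Molecular formula: C9H17BrO2.
DoU = (2C + 2 + N − H − X) / 2 = (2·9 + 2 + 0 − 17 − 1) / 2 = 1.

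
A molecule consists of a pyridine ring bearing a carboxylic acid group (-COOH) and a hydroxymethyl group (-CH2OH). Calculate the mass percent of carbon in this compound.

Atom tally by fragment:
  pyridine ring core → C:5 H:5 N:1
  (− 2 ring H displaced by substituents)
  + COOH → C:1 H:1 O:2
  + CH2OH → C:1 H:3 O:1
Element totals:
  C: 7
  H: 7
  N: 1
  O: 3
Molecular formula: C7H7NO3.
Molar mass = 153.137 g/mol.
Mass from C: 7 × 12.011 = 84.077 g/mol.
%C = 84.077 / 153.137 × 100 = 54.90%.

54.90%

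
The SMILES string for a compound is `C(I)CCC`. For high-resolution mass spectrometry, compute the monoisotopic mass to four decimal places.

Atom tally by fragment:
  ICH2 → C:1 H:2 I:1
  CH2 → C:1 H:2
  CH2 → C:1 H:2
  CH3 → C:1 H:3
Element totals:
  C: 4
  H: 9
  I: 1
Molecular formula: C4H9I.
  M = 4(12.0) + 9(1.007825) + 126.904472
    = 48.000000 + 9.070425 + 126.904472 = 183.974897

183.9749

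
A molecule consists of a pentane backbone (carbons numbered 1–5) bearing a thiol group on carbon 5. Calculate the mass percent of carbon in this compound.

Atom tally by fragment:
  CH3 → C:1 H:3
  CH2 → C:1 H:2
  CH2 → C:1 H:2
  CH2 → C:1 H:2
  CH2SH → C:1 H:3 S:1
Element totals:
  C: 5
  H: 12
  S: 1
Molecular formula: C5H12S.
Molar mass = 104.211 g/mol.
Mass from C: 5 × 12.011 = 60.055 g/mol.
%C = 60.055 / 104.211 × 100 = 57.63%.

57.63%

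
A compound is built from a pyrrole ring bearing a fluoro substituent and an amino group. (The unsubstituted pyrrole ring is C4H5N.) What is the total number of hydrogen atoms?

Atom tally by fragment:
  pyrrole ring core → C:4 H:5 N:1
  (− 2 ring H displaced by substituents)
  + F → F:1
  + NH2 → N:1 H:2
Element totals:
  C: 4
  H: 5
  F: 1
  N: 2

5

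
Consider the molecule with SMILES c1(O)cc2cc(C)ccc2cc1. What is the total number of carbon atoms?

11

Atom tally by fragment:
  naphthalene ring system core → C:10 H:8
  (− 2 ring H displaced by substituents)
  + OH → O:1 H:1
  + CH3 → C:1 H:3
Element totals:
  C: 11
  H: 10
  O: 1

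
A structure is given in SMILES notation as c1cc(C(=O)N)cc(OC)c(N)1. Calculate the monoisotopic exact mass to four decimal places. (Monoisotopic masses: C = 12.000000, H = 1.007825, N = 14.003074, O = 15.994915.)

166.0742

Atom tally by fragment:
  benzene ring core → C:6 H:6
  (− 3 ring H displaced by substituents)
  + CONH2 → C:1 H:2 O:1 N:1
  + OCH3 → C:1 H:3 O:1
  + NH2 → N:1 H:2
Element totals:
  C: 8
  H: 10
  N: 2
  O: 2
Molecular formula: C8H10N2O2.
  M = 8(12.0) + 10(1.007825) + 2(14.003074) + 2(15.994915)
    = 96.000000 + 10.078250 + 28.006148 + 31.989830 = 166.074228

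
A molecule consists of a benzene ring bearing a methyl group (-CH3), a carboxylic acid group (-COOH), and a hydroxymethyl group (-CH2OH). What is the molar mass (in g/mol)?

Atom tally by fragment:
  benzene ring core → C:6 H:6
  (− 3 ring H displaced by substituents)
  + CH3 → C:1 H:3
  + COOH → C:1 H:1 O:2
  + CH2OH → C:1 H:3 O:1
Element totals:
  C: 9
  H: 10
  O: 3
Molecular formula: C9H10O3.
  M = 9(12.011) + 10(1.008) + 3(15.999)
    = 108.099 + 10.080 + 47.997 = 166.176

166.18 g/mol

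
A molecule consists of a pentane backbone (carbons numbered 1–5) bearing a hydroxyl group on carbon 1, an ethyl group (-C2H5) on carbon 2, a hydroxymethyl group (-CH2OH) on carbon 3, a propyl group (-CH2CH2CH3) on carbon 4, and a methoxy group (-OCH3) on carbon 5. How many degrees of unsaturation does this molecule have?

0

Atom tally by fragment:
  HOCH2 → C:1 H:3 O:1
  CH(C2H5) → C:3 H:6
  CH(CH2OH) → C:2 H:4 O:1
  CH(CH2CH2CH3) → C:4 H:8
  CH2OCH3 → C:2 H:5 O:1
Element totals:
  C: 12
  H: 26
  O: 3
Molecular formula: C12H26O3.
DoU = (2C + 2 + N − H − X) / 2 = (2·12 + 2 + 0 − 26 − 0) / 2 = 0.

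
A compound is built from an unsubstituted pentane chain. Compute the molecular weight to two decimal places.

72.15 g/mol

Atom tally by fragment:
  CH3 → C:1 H:3
  CH2 → C:1 H:2
  CH2 → C:1 H:2
  CH2 → C:1 H:2
  CH3 → C:1 H:3
Element totals:
  C: 5
  H: 12
Molecular formula: C5H12.
  M = 5(12.011) + 12(1.008)
    = 60.055 + 12.096 = 72.151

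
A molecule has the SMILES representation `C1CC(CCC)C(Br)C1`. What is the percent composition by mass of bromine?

41.81%

Atom tally by fragment:
  cyclopentane ring core → C:5 H:10
  (− 2 ring H displaced by substituents)
  + CH2CH2CH3 → C:3 H:7
  + Br → Br:1
Element totals:
  C: 8
  H: 15
  Br: 1
Molecular formula: C8H15Br.
Molar mass = 191.112 g/mol.
Mass from Br: 1 × 79.904 = 79.904 g/mol.
%Br = 79.904 / 191.112 × 100 = 41.81%.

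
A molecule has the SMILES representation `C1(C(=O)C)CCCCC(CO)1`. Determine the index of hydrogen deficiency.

2

Atom tally by fragment:
  cyclohexane ring core → C:6 H:12
  (− 2 ring H displaced by substituents)
  + COCH3 → C:2 H:3 O:1
  + CH2OH → C:1 H:3 O:1
Element totals:
  C: 9
  H: 16
  O: 2
Molecular formula: C9H16O2.
DoU = (2C + 2 + N − H − X) / 2 = (2·9 + 2 + 0 − 16 − 0) / 2 = 2.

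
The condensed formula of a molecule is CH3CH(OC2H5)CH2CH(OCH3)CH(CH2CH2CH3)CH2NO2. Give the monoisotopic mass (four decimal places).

247.1784

Atom tally by fragment:
  CH3 → C:1 H:3
  CH(OC2H5) → C:3 H:6 O:1
  CH2 → C:1 H:2
  CH(OCH3) → C:2 H:4 O:1
  CH(CH2CH2CH3) → C:4 H:8
  CH2NO2 → C:1 H:2 N:1 O:2
Element totals:
  C: 12
  H: 25
  N: 1
  O: 4
Molecular formula: C12H25NO4.
  M = 12(12.0) + 25(1.007825) + 14.003074 + 4(15.994915)
    = 144.000000 + 25.195625 + 14.003074 + 63.979660 = 247.178359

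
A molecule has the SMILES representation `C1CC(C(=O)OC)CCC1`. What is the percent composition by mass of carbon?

Atom tally by fragment:
  cyclohexane ring core → C:6 H:12
  (− 1 ring H displaced by substituents)
  + COOCH3 → C:2 H:3 O:2
Element totals:
  C: 8
  H: 14
  O: 2
Molecular formula: C8H14O2.
Molar mass = 142.198 g/mol.
Mass from C: 8 × 12.011 = 96.088 g/mol.
%C = 96.088 / 142.198 × 100 = 67.57%.

67.57%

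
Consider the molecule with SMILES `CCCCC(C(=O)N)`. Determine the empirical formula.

C6H13NO

Atom tally by fragment:
  CH3 → C:1 H:3
  CH2 → C:1 H:2
  CH2 → C:1 H:2
  CH2 → C:1 H:2
  CH2CONH2 → C:2 H:4 O:1 N:1
Element totals:
  C: 6
  H: 13
  N: 1
  O: 1
Molecular formula: C6H13NO.
gcd of subscripts (6, 13, 1, 1) = 1, so the empirical formula equals the molecular formula.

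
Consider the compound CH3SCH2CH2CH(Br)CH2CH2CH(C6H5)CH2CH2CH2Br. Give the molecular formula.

C16H24Br2S

Element totals:
  C: 16
  H: 24
  Br: 2
  S: 1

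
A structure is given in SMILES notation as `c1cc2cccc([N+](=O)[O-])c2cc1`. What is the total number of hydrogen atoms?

Atom tally by fragment:
  naphthalene ring system core → C:10 H:8
  (− 1 ring H displaced by substituents)
  + NO2 → N:1 O:2
Element totals:
  C: 10
  H: 7
  N: 1
  O: 2

7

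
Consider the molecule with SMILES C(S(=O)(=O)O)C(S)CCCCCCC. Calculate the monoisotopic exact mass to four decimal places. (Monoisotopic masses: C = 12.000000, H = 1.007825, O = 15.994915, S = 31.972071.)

Atom tally by fragment:
  HO3SCH2 → C:1 H:3 S:1 O:3
  CH(SH) → C:1 H:2 S:1
  CH2 → C:1 H:2
  CH2 → C:1 H:2
  CH2 → C:1 H:2
  CH2 → C:1 H:2
  CH2 → C:1 H:2
  CH2 → C:1 H:2
  CH3 → C:1 H:3
Element totals:
  C: 9
  H: 20
  O: 3
  S: 2
Molecular formula: C9H20O3S2.
  M = 9(12.0) + 20(1.007825) + 3(15.994915) + 2(31.972071)
    = 108.000000 + 20.156500 + 47.984745 + 63.944142 = 240.085387

240.0854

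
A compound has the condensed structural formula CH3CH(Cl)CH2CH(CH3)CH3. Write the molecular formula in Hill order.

Atom tally by fragment:
  CH3 → C:1 H:3
  CH(Cl) → C:1 H:1 Cl:1
  CH2 → C:1 H:2
  CH(CH3) → C:2 H:4
  CH3 → C:1 H:3
Element totals:
  C: 6
  H: 13
  Cl: 1

C6H13Cl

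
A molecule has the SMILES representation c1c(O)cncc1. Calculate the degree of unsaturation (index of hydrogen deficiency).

Atom tally by fragment:
  pyridine ring core → C:5 H:5 N:1
  (− 1 ring H displaced by substituents)
  + OH → O:1 H:1
Element totals:
  C: 5
  H: 5
  N: 1
  O: 1
Molecular formula: C5H5NO.
DoU = (2C + 2 + N − H − X) / 2 = (2·5 + 2 + 1 − 5 − 0) / 2 = 4.

4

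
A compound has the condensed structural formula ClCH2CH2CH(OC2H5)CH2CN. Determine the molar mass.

161.63 g/mol

Atom tally by fragment:
  ClCH2 → C:1 H:2 Cl:1
  CH2 → C:1 H:2
  CH(OC2H5) → C:3 H:6 O:1
  CH2CN → C:2 H:2 N:1
Element totals:
  C: 7
  H: 12
  Cl: 1
  N: 1
  O: 1
Molecular formula: C7H12ClNO.
  M = 7(12.011) + 12(1.008) + 35.45 + 14.007 + 15.999
    = 84.077 + 12.096 + 35.450 + 14.007 + 15.999 = 161.629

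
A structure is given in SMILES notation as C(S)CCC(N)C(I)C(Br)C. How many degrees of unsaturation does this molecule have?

0

Atom tally by fragment:
  HSCH2 → C:1 H:3 S:1
  CH2 → C:1 H:2
  CH2 → C:1 H:2
  CH(NH2) → C:1 H:3 N:1
  CH(I) → C:1 H:1 I:1
  CH(Br) → C:1 H:1 Br:1
  CH3 → C:1 H:3
Element totals:
  C: 7
  H: 15
  Br: 1
  I: 1
  N: 1
  S: 1
Molecular formula: C7H15BrINS.
DoU = (2C + 2 + N − H − X) / 2 = (2·7 + 2 + 1 − 15 − 2) / 2 = 0.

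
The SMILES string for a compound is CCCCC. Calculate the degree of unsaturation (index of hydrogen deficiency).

Atom tally by fragment:
  CH3 → C:1 H:3
  CH2 → C:1 H:2
  CH2 → C:1 H:2
  CH2 → C:1 H:2
  CH3 → C:1 H:3
Element totals:
  C: 5
  H: 12
Molecular formula: C5H12.
DoU = (2C + 2 + N − H − X) / 2 = (2·5 + 2 + 0 − 12 − 0) / 2 = 0.

0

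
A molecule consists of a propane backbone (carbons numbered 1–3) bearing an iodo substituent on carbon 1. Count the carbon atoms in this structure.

3

Atom tally by fragment:
  ICH2 → C:1 H:2 I:1
  CH2 → C:1 H:2
  CH3 → C:1 H:3
Element totals:
  C: 3
  H: 7
  I: 1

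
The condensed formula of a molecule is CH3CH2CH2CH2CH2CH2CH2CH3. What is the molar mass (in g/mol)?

Atom tally by fragment:
  CH3 → C:1 H:3
  CH2 → C:1 H:2
  CH2 → C:1 H:2
  CH2 → C:1 H:2
  CH2 → C:1 H:2
  CH2 → C:1 H:2
  CH2 → C:1 H:2
  CH3 → C:1 H:3
Element totals:
  C: 8
  H: 18
Molecular formula: C8H18.
  M = 8(12.011) + 18(1.008)
    = 96.088 + 18.144 = 114.232

114.23 g/mol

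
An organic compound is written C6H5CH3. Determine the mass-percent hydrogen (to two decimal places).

8.75%

Element totals:
  C: 7
  H: 8
Molecular formula: C7H8.
Molar mass = 92.141 g/mol.
Mass from H: 8 × 1.008 = 8.064 g/mol.
%H = 8.064 / 92.141 × 100 = 8.75%.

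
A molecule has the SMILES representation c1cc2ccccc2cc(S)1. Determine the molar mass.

Atom tally by fragment:
  naphthalene ring system core → C:10 H:8
  (− 1 ring H displaced by substituents)
  + SH → S:1 H:1
Element totals:
  C: 10
  H: 8
  S: 1
Molecular formula: C10H8S.
  M = 10(12.011) + 8(1.008) + 32.06
    = 120.110 + 8.064 + 32.060 = 160.234

160.23 g/mol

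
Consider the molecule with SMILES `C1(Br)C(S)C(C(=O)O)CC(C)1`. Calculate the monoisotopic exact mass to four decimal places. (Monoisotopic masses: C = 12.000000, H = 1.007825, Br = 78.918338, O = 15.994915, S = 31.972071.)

237.9663

Atom tally by fragment:
  cyclopentane ring core → C:5 H:10
  (− 4 ring H displaced by substituents)
  + Br → Br:1
  + SH → S:1 H:1
  + COOH → C:1 H:1 O:2
  + CH3 → C:1 H:3
Element totals:
  C: 7
  H: 11
  Br: 1
  O: 2
  S: 1
Molecular formula: C7H11BrO2S.
  M = 7(12.0) + 11(1.007825) + 78.918338 + 2(15.994915) + 31.972071
    = 84.000000 + 11.086075 + 78.918338 + 31.989830 + 31.972071 = 237.966314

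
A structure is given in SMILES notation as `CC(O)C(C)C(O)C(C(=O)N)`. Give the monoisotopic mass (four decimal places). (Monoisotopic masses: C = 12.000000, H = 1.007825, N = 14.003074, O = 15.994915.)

Atom tally by fragment:
  CH3 → C:1 H:3
  CH(OH) → C:1 H:2 O:1
  CH(CH3) → C:2 H:4
  CH(OH) → C:1 H:2 O:1
  CH2CONH2 → C:2 H:4 O:1 N:1
Element totals:
  C: 7
  H: 15
  N: 1
  O: 3
Molecular formula: C7H15NO3.
  M = 7(12.0) + 15(1.007825) + 14.003074 + 3(15.994915)
    = 84.000000 + 15.117375 + 14.003074 + 47.984745 = 161.105194

161.1052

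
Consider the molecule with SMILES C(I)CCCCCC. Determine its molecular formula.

Atom tally by fragment:
  ICH2 → C:1 H:2 I:1
  CH2 → C:1 H:2
  CH2 → C:1 H:2
  CH2 → C:1 H:2
  CH2 → C:1 H:2
  CH2 → C:1 H:2
  CH3 → C:1 H:3
Element totals:
  C: 7
  H: 15
  I: 1

C7H15I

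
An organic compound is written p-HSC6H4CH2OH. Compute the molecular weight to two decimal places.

140.20 g/mol

Element totals:
  C: 7
  H: 8
  O: 1
  S: 1
Molecular formula: C7H8OS.
  M = 7(12.011) + 8(1.008) + 15.999 + 32.06
    = 84.077 + 8.064 + 15.999 + 32.060 = 140.200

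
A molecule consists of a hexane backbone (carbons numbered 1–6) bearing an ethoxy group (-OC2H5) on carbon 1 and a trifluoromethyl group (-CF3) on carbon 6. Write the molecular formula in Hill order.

C9H17F3O

Atom tally by fragment:
  C2H5OCH2 → C:3 H:7 O:1
  CH2 → C:1 H:2
  CH2 → C:1 H:2
  CH2 → C:1 H:2
  CH2 → C:1 H:2
  CH2CF3 → C:2 H:2 F:3
Element totals:
  C: 9
  H: 17
  F: 3
  O: 1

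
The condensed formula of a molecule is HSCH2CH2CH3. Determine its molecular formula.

Element totals:
  C: 3
  H: 8
  S: 1

C3H8S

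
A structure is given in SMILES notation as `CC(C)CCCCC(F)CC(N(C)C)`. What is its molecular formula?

Atom tally by fragment:
  CH3 → C:1 H:3
  CH(CH3) → C:2 H:4
  CH2 → C:1 H:2
  CH2 → C:1 H:2
  CH2 → C:1 H:2
  CH2 → C:1 H:2
  CH(F) → C:1 H:1 F:1
  CH2 → C:1 H:2
  CH2N(CH3)2 → C:3 H:8 N:1
Element totals:
  C: 12
  H: 26
  F: 1
  N: 1

C12H26FN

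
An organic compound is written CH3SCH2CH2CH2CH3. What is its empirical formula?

Atom tally by fragment:
  CH3SCH2 → C:2 H:5 S:1
  CH2 → C:1 H:2
  CH2 → C:1 H:2
  CH3 → C:1 H:3
Element totals:
  C: 5
  H: 12
  S: 1
Molecular formula: C5H12S.
gcd of subscripts (5, 12, 1) = 1, so the empirical formula equals the molecular formula.

C5H12S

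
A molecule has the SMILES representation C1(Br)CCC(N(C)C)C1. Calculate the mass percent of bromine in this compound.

Atom tally by fragment:
  cyclopentane ring core → C:5 H:10
  (− 2 ring H displaced by substituents)
  + Br → Br:1
  + N(CH3)2 → N:1 C:2 H:6
Element totals:
  C: 7
  H: 14
  Br: 1
  N: 1
Molecular formula: C7H14BrN.
Molar mass = 192.100 g/mol.
Mass from Br: 1 × 79.904 = 79.904 g/mol.
%Br = 79.904 / 192.100 × 100 = 41.60%.

41.60%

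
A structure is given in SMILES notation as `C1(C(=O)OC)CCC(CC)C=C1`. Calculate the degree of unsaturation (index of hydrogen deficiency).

Atom tally by fragment:
  cyclohexene ring core → C:6 H:10
  (− 2 ring H displaced by substituents)
  + COOCH3 → C:2 H:3 O:2
  + C2H5 → C:2 H:5
Element totals:
  C: 10
  H: 16
  O: 2
Molecular formula: C10H16O2.
DoU = (2C + 2 + N − H − X) / 2 = (2·10 + 2 + 0 − 16 − 0) / 2 = 3.

3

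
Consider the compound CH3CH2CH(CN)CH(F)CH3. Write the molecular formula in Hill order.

Atom tally by fragment:
  CH3 → C:1 H:3
  CH2 → C:1 H:2
  CH(CN) → C:2 H:1 N:1
  CH(F) → C:1 H:1 F:1
  CH3 → C:1 H:3
Element totals:
  C: 6
  H: 10
  F: 1
  N: 1

C6H10FN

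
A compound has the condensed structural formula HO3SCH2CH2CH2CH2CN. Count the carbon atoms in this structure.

5

Atom tally by fragment:
  HO3SCH2 → C:1 H:3 S:1 O:3
  CH2 → C:1 H:2
  CH2 → C:1 H:2
  CH2CN → C:2 H:2 N:1
Element totals:
  C: 5
  H: 9
  N: 1
  O: 3
  S: 1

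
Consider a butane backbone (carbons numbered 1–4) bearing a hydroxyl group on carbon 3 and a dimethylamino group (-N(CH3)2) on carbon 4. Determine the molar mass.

117.19 g/mol

Atom tally by fragment:
  CH3 → C:1 H:3
  CH2 → C:1 H:2
  CH(OH) → C:1 H:2 O:1
  CH2N(CH3)2 → C:3 H:8 N:1
Element totals:
  C: 6
  H: 15
  N: 1
  O: 1
Molecular formula: C6H15NO.
  M = 6(12.011) + 15(1.008) + 14.007 + 15.999
    = 72.066 + 15.120 + 14.007 + 15.999 = 117.192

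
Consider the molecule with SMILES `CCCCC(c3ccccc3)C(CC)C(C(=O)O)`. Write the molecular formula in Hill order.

Atom tally by fragment:
  CH3 → C:1 H:3
  CH2 → C:1 H:2
  CH2 → C:1 H:2
  CH2 → C:1 H:2
  CH(C6H5) → C:7 H:6
  CH(C2H5) → C:3 H:6
  CH2COOH → C:2 H:3 O:2
Element totals:
  C: 16
  H: 24
  O: 2

C16H24O2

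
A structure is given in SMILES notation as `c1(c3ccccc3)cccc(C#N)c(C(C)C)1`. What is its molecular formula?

C16H15N

Atom tally by fragment:
  benzene ring core → C:6 H:6
  (− 3 ring H displaced by substituents)
  + C6H5 → C:6 H:5
  + CN → C:1 N:1
  + CH(CH3)2 → C:3 H:7
Element totals:
  C: 16
  H: 15
  N: 1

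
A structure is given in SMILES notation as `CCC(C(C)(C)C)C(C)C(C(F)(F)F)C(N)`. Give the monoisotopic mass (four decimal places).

Atom tally by fragment:
  CH3 → C:1 H:3
  CH2 → C:1 H:2
  CH(C(CH3)3) → C:5 H:10
  CH(CH3) → C:2 H:4
  CH(CF3) → C:2 H:1 F:3
  CH2NH2 → C:1 H:4 N:1
Element totals:
  C: 12
  H: 24
  F: 3
  N: 1
Molecular formula: C12H24F3N.
  M = 12(12.0) + 24(1.007825) + 3(18.998403) + 14.003074
    = 144.000000 + 24.187800 + 56.995209 + 14.003074 = 239.186083

239.1861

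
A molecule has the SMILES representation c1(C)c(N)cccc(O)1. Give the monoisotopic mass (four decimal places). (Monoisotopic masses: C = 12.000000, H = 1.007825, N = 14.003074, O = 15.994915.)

123.0684

Atom tally by fragment:
  benzene ring core → C:6 H:6
  (− 3 ring H displaced by substituents)
  + CH3 → C:1 H:3
  + NH2 → N:1 H:2
  + OH → O:1 H:1
Element totals:
  C: 7
  H: 9
  N: 1
  O: 1
Molecular formula: C7H9NO.
  M = 7(12.0) + 9(1.007825) + 14.003074 + 15.994915
    = 84.000000 + 9.070425 + 14.003074 + 15.994915 = 123.068414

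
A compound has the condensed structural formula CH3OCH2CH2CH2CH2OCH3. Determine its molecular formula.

C6H14O2

Atom tally by fragment:
  CH3OCH2 → C:2 H:5 O:1
  CH2 → C:1 H:2
  CH2 → C:1 H:2
  CH2OCH3 → C:2 H:5 O:1
Element totals:
  C: 6
  H: 14
  O: 2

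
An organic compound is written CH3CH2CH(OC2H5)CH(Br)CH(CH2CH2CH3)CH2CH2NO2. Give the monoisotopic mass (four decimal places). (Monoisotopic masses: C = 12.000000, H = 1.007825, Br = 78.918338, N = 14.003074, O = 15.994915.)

Element totals:
  C: 12
  H: 24
  Br: 1
  N: 1
  O: 3
Molecular formula: C12H24BrNO3.
  M = 12(12.0) + 24(1.007825) + 78.918338 + 14.003074 + 3(15.994915)
    = 144.000000 + 24.187800 + 78.918338 + 14.003074 + 47.984745 = 309.093957

309.0940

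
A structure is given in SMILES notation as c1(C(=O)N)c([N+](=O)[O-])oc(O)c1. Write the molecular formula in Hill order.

Atom tally by fragment:
  furan ring core → C:4 H:4 O:1
  (− 3 ring H displaced by substituents)
  + CONH2 → C:1 H:2 O:1 N:1
  + NO2 → N:1 O:2
  + OH → O:1 H:1
Element totals:
  C: 5
  H: 4
  N: 2
  O: 5

C5H4N2O5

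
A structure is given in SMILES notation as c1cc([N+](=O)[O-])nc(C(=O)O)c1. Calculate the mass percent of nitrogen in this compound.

16.66%

Atom tally by fragment:
  pyridine ring core → C:5 H:5 N:1
  (− 2 ring H displaced by substituents)
  + NO2 → N:1 O:2
  + COOH → C:1 H:1 O:2
Element totals:
  C: 6
  H: 4
  N: 2
  O: 4
Molecular formula: C6H4N2O4.
Molar mass = 168.108 g/mol.
Mass from N: 2 × 14.007 = 28.014 g/mol.
%N = 28.014 / 168.108 × 100 = 16.66%.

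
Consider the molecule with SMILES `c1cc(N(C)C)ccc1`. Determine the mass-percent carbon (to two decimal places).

79.29%

Atom tally by fragment:
  benzene ring core → C:6 H:6
  (− 1 ring H displaced by substituents)
  + N(CH3)2 → N:1 C:2 H:6
Element totals:
  C: 8
  H: 11
  N: 1
Molecular formula: C8H11N.
Molar mass = 121.183 g/mol.
Mass from C: 8 × 12.011 = 96.088 g/mol.
%C = 96.088 / 121.183 × 100 = 79.29%.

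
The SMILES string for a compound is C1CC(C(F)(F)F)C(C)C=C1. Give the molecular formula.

C8H11F3

Atom tally by fragment:
  cyclohexene ring core → C:6 H:10
  (− 2 ring H displaced by substituents)
  + CF3 → C:1 F:3
  + CH3 → C:1 H:3
Element totals:
  C: 8
  H: 11
  F: 3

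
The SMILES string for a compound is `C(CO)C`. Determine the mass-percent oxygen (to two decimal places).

Atom tally by fragment:
  HOCH2CH2 → C:2 H:5 O:1
  CH3 → C:1 H:3
Element totals:
  C: 3
  H: 8
  O: 1
Molecular formula: C3H8O.
Molar mass = 60.096 g/mol.
Mass from O: 1 × 15.999 = 15.999 g/mol.
%O = 15.999 / 60.096 × 100 = 26.62%.

26.62%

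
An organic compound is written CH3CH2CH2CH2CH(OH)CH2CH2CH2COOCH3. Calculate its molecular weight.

Atom tally by fragment:
  CH3 → C:1 H:3
  CH2 → C:1 H:2
  CH2 → C:1 H:2
  CH2 → C:1 H:2
  CH(OH) → C:1 H:2 O:1
  CH2 → C:1 H:2
  CH2 → C:1 H:2
  CH2COOCH3 → C:3 H:5 O:2
Element totals:
  C: 10
  H: 20
  O: 3
Molecular formula: C10H20O3.
  M = 10(12.011) + 20(1.008) + 3(15.999)
    = 120.110 + 20.160 + 47.997 = 188.267

188.27 g/mol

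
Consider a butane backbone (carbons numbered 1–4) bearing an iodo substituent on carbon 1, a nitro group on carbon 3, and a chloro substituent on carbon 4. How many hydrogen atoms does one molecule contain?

Atom tally by fragment:
  ICH2 → C:1 H:2 I:1
  CH2 → C:1 H:2
  CH(NO2) → C:1 H:1 N:1 O:2
  CH2Cl → C:1 H:2 Cl:1
Element totals:
  C: 4
  H: 7
  Cl: 1
  I: 1
  N: 1
  O: 2

7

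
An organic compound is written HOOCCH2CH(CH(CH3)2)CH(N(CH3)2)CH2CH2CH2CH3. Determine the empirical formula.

Element totals:
  C: 13
  H: 27
  N: 1
  O: 2
Molecular formula: C13H27NO2.
gcd of subscripts (13, 27, 1, 2) = 1, so the empirical formula equals the molecular formula.

C13H27NO2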